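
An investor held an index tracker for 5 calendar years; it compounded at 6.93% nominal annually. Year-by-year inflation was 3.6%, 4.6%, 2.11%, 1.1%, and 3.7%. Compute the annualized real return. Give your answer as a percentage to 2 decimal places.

Cumulative inflation factor: 1.036 × 1.046 × 1.0211 × 1.011 × 1.037 ≈ 1.16008.
Nominal growth factor: 1.39797. Real growth factor = 1.39797 / 1.16008 ≈ 1.20506.
Annualized: 1.20506^(1/5) − 1 ≈ 0.03801.

3.80%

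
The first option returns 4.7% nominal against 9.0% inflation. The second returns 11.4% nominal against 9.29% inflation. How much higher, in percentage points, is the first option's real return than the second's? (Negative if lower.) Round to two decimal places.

The first option real return: 1.047/1.090 − 1 = -3.945%.
The second real return: 1.114/1.0929 − 1 = 1.931%.
Difference: -3.945 − 1.931 = -5.876 pp.

-5.88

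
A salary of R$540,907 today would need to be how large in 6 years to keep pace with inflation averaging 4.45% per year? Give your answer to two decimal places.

Cumulative price-level factor: (1+4.45%)^6 ≈ 1.2985260481.
The nominal amount required is R$540,907 scaled up by that factor.

R$702,381.83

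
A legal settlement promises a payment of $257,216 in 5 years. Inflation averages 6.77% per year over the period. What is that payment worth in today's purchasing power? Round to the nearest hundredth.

Price-level factor over 5 years: (1 + 6.77%)^5 ≈ 1.3875422422.
Purchasing power today: $257,216 divided by that factor.

$185,375.26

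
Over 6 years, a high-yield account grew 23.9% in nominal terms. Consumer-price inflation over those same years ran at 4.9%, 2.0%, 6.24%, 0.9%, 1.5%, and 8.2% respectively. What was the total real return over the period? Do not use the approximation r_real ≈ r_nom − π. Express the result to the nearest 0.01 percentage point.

-1.64%

Cumulative inflation factor: 1.049 × 1.020 × 1.0624 × 1.009 × 1.015 × 1.082 ≈ 1.25965.
Nominal growth factor: 1.23900. Real growth factor = 1.23900 / 1.25965 ≈ 0.98361.
Total real return ≈ -1.6390%.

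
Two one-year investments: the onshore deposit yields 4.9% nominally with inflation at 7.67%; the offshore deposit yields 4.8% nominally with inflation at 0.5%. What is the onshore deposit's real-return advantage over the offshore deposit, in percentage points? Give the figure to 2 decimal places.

The onshore deposit real return: 1.049/1.0767 − 1 = -2.573%.
The offshore deposit real return: 1.048/1.005 − 1 = 4.279%.
Difference: -2.573 − 4.279 = -6.852 pp.

-6.85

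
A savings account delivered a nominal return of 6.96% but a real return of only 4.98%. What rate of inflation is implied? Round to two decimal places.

From (1+r_nom) = (1+r_real)(1+π), we get 1+π = (1 + 6.96%)/(1 + 4.98%) = 1.0696/1.0498 ≈ 1.01886.
So π ≈ 1.8861%.

1.89%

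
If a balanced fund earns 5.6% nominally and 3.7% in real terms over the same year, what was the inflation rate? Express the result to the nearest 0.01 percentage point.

1.83%

From (1+r_nom) = (1+r_real)(1+π), we get 1+π = (1 + 5.6%)/(1 + 3.7%) = 1.056/1.037 ≈ 1.01832.
So π ≈ 1.8322%.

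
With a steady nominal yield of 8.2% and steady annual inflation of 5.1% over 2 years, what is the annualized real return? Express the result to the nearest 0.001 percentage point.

2.950%

With constant rates the annual real return is the same each year: (1+8.2%)/(1+5.1%) − 1 = 0.02950.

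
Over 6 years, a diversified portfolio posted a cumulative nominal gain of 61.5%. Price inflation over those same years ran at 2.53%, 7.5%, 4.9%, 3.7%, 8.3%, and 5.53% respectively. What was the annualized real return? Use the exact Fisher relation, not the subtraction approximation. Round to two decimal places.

2.78%

Cumulative inflation factor: 1.0253 × 1.075 × 1.049 × 1.037 × 1.083 × 1.0553 ≈ 1.37031.
Nominal growth factor: 1.61500. Real growth factor = 1.61500 / 1.37031 ≈ 1.17857.
Annualized: 1.17857^(1/6) − 1 ≈ 0.02776.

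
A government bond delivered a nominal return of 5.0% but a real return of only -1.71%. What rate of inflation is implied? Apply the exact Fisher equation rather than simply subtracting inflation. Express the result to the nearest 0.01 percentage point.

6.83%

From (1+r_nom) = (1+r_real)(1+π), we get 1+π = (1 + 5.0%)/(1 − 1.71%) = 1.050/0.9829 ≈ 1.06827.
So π ≈ 6.8267%.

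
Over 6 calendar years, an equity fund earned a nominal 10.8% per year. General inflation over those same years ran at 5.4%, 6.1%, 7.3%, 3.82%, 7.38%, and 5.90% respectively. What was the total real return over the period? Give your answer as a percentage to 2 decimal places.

Cumulative inflation factor: 1.054 × 1.061 × 1.073 × 1.0382 × 1.0738 × 1.0590 ≈ 1.41663.
Nominal growth factor: 1.85028. Real growth factor = 1.85028 / 1.41663 ≈ 1.30612.
Total real return ≈ 30.6118%.

30.61%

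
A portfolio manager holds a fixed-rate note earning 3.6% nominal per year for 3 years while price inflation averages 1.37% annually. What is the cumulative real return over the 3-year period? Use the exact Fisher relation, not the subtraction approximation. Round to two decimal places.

6.75%

The annual real rate is (1+3.6%)/(1+1.37%) − 1 = 2.1999%.
Compounded over 3 years: (1 + 0.021999)^3 − 1 ≈ 0.06746.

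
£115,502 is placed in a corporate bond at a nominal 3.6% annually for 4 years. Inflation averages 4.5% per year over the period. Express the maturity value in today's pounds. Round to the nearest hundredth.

£111,574.09

Nominal value at maturity: £115,502 × (1 + 3.6%)^4 ≈ £133,054.18.
Price-level factor over 4 years: (1 + 4.5%)^4 ≈ 1.1925186006.
The maturity value deflated by that factor is the answer in today's purchasing power.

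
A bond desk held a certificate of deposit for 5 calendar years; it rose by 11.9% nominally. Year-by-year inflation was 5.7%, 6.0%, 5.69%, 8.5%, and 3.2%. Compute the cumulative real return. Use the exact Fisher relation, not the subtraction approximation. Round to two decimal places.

Cumulative inflation factor: 1.057 × 1.060 × 1.0569 × 1.085 × 1.032 ≈ 1.32594.
Nominal growth factor: 1.11900. Real growth factor = 1.11900 / 1.32594 ≈ 0.84393.
Total real return ≈ -15.6071%.

-15.61%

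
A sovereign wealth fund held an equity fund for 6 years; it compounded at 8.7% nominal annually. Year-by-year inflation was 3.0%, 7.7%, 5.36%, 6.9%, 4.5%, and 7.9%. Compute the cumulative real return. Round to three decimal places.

17.094%

Cumulative inflation factor: 1.030 × 1.077 × 1.0536 × 1.069 × 1.045 × 1.079 ≈ 1.40878.
Nominal growth factor: 1.64959. Real growth factor = 1.64959 / 1.40878 ≈ 1.17094.
Total real return ≈ 17.0936%.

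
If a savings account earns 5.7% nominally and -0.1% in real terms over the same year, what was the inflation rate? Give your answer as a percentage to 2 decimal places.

5.81%

From (1+r_nom) = (1+r_real)(1+π), we get 1+π = (1 + 5.7%)/(1 − 0.1%) = 1.057/0.999 ≈ 1.05806.
So π ≈ 5.8058%.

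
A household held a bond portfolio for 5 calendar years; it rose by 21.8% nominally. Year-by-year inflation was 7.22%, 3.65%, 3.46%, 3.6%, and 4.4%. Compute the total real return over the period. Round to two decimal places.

-2.06%

Cumulative inflation factor: 1.0722 × 1.0365 × 1.0346 × 1.036 × 1.044 ≈ 1.24359.
Nominal growth factor: 1.21800. Real growth factor = 1.21800 / 1.24359 ≈ 0.97942.
Total real return ≈ -2.0579%.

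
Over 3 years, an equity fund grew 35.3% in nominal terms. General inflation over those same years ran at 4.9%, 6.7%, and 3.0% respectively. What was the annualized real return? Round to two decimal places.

Cumulative inflation factor: 1.049 × 1.067 × 1.030 ≈ 1.15286.
Nominal growth factor: 1.35300. Real growth factor = 1.35300 / 1.15286 ≈ 1.17360.
Annualized: 1.17360^(1/3) − 1 ≈ 0.05481.

5.48%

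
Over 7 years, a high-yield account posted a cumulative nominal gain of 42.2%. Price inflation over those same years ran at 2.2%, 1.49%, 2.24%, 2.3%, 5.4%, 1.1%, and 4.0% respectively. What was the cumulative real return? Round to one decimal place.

18.3%

Cumulative inflation factor: 1.022 × 1.0149 × 1.0224 × 1.023 × 1.054 × 1.011 × 1.040 ≈ 1.20225.
Nominal growth factor: 1.42200. Real growth factor = 1.42200 / 1.20225 ≈ 1.18278.
Total real return ≈ 18.2780%.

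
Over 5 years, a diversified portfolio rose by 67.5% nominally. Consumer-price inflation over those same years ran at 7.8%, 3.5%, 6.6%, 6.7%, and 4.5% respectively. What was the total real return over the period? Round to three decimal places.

26.304%

Cumulative inflation factor: 1.078 × 1.035 × 1.066 × 1.067 × 1.045 ≈ 1.32616.
Nominal growth factor: 1.67500. Real growth factor = 1.67500 / 1.32616 ≈ 1.26304.
Total real return ≈ 26.3042%.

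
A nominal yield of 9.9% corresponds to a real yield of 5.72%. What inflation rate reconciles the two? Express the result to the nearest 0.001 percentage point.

3.954%

From (1+r_nom) = (1+r_real)(1+π), we get 1+π = (1 + 9.9%)/(1 + 5.72%) = 1.099/1.0572 ≈ 1.03954.
So π ≈ 3.9538%.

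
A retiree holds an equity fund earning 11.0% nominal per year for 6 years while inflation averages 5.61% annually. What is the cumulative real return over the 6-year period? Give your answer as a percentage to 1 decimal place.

34.8%

The annual real rate is (1+11.0%)/(1+5.61%) − 1 = 5.1037%.
Compounded over 6 years: (1 + 0.051037)^6 − 1 ≈ 0.34806.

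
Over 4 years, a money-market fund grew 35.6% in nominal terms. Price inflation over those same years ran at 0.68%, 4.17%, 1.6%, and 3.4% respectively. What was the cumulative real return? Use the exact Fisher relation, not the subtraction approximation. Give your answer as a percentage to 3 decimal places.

Cumulative inflation factor: 1.0068 × 1.0417 × 1.016 × 1.034 ≈ 1.10179.
Nominal growth factor: 1.35600. Real growth factor = 1.35600 / 1.10179 ≈ 1.23072.
Total real return ≈ 23.0721%.

23.072%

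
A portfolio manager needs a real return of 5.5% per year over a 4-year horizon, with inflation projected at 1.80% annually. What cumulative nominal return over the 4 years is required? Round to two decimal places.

33.05%

Required annual nominal rate: (1+5.5%)(1+1.80%) − 1 = 7.399%.
Cumulative over 4 years: (1 + 0.07399)^4 − 1 ≈ 0.33046.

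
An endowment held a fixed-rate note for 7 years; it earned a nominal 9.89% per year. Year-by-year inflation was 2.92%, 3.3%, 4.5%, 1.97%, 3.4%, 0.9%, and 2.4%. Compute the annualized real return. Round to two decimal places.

Cumulative inflation factor: 1.0292 × 1.033 × 1.045 × 1.0197 × 1.034 × 1.009 × 1.024 ≈ 1.21032.
Nominal growth factor: 1.93512. Real growth factor = 1.93512 / 1.21032 ≈ 1.59885.
Annualized: 1.59885^(1/7) − 1 ≈ 0.06934.

6.93%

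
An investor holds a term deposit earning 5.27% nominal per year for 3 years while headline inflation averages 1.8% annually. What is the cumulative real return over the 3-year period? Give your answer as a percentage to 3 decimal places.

The annual real rate is (1+5.27%)/(1+1.8%) − 1 = 3.4086%.
Compounded over 3 years: (1 + 0.034086)^3 − 1 ≈ 0.10578.

10.578%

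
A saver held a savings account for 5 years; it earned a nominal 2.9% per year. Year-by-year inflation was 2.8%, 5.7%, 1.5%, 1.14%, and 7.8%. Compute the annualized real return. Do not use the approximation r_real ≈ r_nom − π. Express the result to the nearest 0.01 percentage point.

Cumulative inflation factor: 1.028 × 1.057 × 1.015 × 1.0114 × 1.078 ≈ 1.20247.
Nominal growth factor: 1.15366. Real growth factor = 1.15366 / 1.20247 ≈ 0.95940.
Annualized: 0.95940^(1/5) − 1 ≈ -0.00825.

-0.83%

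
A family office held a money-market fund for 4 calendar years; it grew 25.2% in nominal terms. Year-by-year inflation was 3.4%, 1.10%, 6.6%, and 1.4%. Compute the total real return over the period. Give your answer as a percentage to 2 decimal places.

10.80%

Cumulative inflation factor: 1.034 × 1.0110 × 1.066 × 1.014 ≈ 1.12997.
Nominal growth factor: 1.25200. Real growth factor = 1.25200 / 1.12997 ≈ 1.10799.
Total real return ≈ 10.7994%.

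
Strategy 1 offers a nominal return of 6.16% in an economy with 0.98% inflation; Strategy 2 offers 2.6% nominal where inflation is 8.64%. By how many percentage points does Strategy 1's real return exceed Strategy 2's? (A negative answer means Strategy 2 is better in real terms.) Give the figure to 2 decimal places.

Strategy 1 real return: 1.0616/1.0098 − 1 = 5.130%.
Strategy 2 real return: 1.026/1.0864 − 1 = -5.560%.
Difference: 5.130 − (-5.560) = 10.690 pp.

10.69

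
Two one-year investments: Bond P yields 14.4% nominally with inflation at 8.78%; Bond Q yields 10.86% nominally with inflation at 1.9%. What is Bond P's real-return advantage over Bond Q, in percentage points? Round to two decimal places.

Bond P real return: 1.144/1.0878 − 1 = 5.166%.
Bond Q real return: 1.1086/1.019 − 1 = 8.793%.
Difference: 5.166 − 8.793 = -3.627 pp.

-3.63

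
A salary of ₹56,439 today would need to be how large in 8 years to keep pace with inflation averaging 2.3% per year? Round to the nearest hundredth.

Cumulative price-level factor: (1+2.3%)^8 ≈ 1.1995133055.
The nominal amount required is ₹56,439 scaled up by that factor.

₹67,699.33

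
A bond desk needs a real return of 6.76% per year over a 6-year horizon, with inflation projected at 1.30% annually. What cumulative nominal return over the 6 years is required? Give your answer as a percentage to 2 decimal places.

60.00%

Required annual nominal rate: (1+6.76%)(1+1.30%) − 1 = 8.14788%.
Cumulative over 6 years: (1 + 0.0814788)^6 − 1 ≈ 0.59996.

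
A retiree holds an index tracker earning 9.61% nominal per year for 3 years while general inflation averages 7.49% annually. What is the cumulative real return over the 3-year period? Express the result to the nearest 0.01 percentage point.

The annual real rate is (1+9.61%)/(1+7.49%) − 1 = 1.9723%.
Compounded over 3 years: (1 + 0.019723)^3 − 1 ≈ 0.06034.

6.03%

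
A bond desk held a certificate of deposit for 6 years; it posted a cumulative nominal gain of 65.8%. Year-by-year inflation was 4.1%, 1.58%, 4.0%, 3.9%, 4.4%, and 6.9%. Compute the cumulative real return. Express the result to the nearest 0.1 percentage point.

30.0%

Cumulative inflation factor: 1.041 × 1.0158 × 1.040 × 1.039 × 1.044 × 1.069 ≈ 1.27522.
Nominal growth factor: 1.65800. Real growth factor = 1.65800 / 1.27522 ≈ 1.30017.
Total real return ≈ 30.0165%.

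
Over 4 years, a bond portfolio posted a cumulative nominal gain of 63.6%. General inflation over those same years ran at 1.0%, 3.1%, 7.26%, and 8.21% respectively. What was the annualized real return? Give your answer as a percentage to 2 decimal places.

Cumulative inflation factor: 1.010 × 1.031 × 1.0726 × 1.0821 ≈ 1.20861.
Nominal growth factor: 1.63600. Real growth factor = 1.63600 / 1.20861 ≈ 1.35362.
Annualized: 1.35362^(1/4) − 1 ≈ 0.07864.

7.86%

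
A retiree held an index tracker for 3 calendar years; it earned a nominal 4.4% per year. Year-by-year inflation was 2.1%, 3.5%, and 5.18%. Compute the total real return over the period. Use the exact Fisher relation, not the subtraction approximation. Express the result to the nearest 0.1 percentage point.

2.4%

Cumulative inflation factor: 1.021 × 1.035 × 1.0518 ≈ 1.11147.
Nominal growth factor: 1.13789. Real growth factor = 1.13789 / 1.11147 ≈ 1.02377.
Total real return ≈ 2.3770%.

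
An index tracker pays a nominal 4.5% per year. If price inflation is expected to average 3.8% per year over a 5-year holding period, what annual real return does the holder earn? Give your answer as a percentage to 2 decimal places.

With constant rates the annual real return is the same each year: (1+4.5%)/(1+3.8%) − 1 = 0.00674.

0.67%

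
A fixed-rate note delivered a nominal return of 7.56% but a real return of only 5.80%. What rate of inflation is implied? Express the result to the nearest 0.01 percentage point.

1.66%

From (1+r_nom) = (1+r_real)(1+π), we get 1+π = (1 + 7.56%)/(1 + 5.80%) = 1.0756/1.0580 ≈ 1.01664.
So π ≈ 1.6635%.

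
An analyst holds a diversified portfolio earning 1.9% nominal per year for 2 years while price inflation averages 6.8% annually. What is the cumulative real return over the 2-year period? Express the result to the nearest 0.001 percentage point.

-8.966%

The annual real rate is (1+1.9%)/(1+6.8%) − 1 = -4.5880%.
Compounded over 2 years: (1 + -0.045880)^2 − 1 ≈ -0.08966.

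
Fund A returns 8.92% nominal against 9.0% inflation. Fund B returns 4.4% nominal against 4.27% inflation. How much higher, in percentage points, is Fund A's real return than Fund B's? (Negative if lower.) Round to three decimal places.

Fund A real return: 1.0892/1.090 − 1 = -0.0734%.
Fund B real return: 1.044/1.0427 − 1 = 0.1247%.
Difference: -0.0734 − 0.1247 = -0.1981 pp.

-0.198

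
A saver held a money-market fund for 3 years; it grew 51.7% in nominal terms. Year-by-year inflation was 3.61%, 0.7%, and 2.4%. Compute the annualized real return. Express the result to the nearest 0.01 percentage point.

Cumulative inflation factor: 1.0361 × 1.007 × 1.024 ≈ 1.06839.
Nominal growth factor: 1.51700. Real growth factor = 1.51700 / 1.06839 ≈ 1.41989.
Annualized: 1.41989^(1/3) − 1 ≈ 0.12396.

12.40%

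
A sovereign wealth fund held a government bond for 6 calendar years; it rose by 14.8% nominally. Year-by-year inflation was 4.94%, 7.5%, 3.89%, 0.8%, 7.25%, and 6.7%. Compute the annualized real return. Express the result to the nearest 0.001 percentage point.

Cumulative inflation factor: 1.0494 × 1.075 × 1.0389 × 1.008 × 1.0725 × 1.067 ≈ 1.35190.
Nominal growth factor: 1.14800. Real growth factor = 1.14800 / 1.35190 ≈ 0.84917.
Annualized: 0.84917^(1/6) − 1 ≈ -0.02688.

-2.688%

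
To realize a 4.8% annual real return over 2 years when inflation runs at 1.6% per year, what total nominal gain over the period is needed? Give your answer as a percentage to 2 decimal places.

Required annual nominal rate: (1+4.8%)(1+1.6%) − 1 = 6.4768%.
Cumulative over 2 years: (1 + 0.064768)^2 − 1 ≈ 0.13373.

13.37%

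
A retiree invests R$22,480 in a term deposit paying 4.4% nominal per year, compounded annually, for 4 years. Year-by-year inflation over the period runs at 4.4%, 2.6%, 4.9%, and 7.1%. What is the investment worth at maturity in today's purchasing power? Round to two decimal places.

R$22,191.44

Nominal value at maturity: R$22,480 × (1 + 4.4%)^4 ≈ R$26,705.35.
Price-level factor over 4 years: 1.044 × 1.026 × 1.049 × 1.071 ≈ 1.2034077900.
Dividing the nominal maturity value by the price-level factor gives the value in today's money.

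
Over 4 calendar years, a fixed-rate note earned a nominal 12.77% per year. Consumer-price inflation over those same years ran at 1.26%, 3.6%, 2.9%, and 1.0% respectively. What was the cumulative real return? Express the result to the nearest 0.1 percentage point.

48.3%

Cumulative inflation factor: 1.0126 × 1.036 × 1.029 × 1.010 ≈ 1.09027.
Nominal growth factor: 1.61724. Real growth factor = 1.61724 / 1.09027 ≈ 1.48334.
Total real return ≈ 48.3337%.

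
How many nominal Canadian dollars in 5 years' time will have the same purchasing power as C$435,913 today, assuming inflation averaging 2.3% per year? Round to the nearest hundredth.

C$488,402.63

Cumulative price-level factor: (1+2.3%)^5 ≈ 1.1204130756.
The nominal amount required is C$435,913 scaled up by that factor.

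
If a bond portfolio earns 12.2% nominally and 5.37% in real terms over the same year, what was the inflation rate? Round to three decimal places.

From (1+r_nom) = (1+r_real)(1+π), we get 1+π = (1 + 12.2%)/(1 + 5.37%) = 1.122/1.0537 ≈ 1.06482.
So π ≈ 6.4819%.

6.482%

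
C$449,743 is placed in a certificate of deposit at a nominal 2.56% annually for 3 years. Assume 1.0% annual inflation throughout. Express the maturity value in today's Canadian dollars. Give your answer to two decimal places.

C$470,906.11

Nominal value at maturity: C$449,743 × (1 + 2.56%)^3 ≈ C$485,175.04.
Price-level factor over 3 years: (1 + 1.0%)^3 = 1.030301.
Dividing the nominal maturity value by the price-level factor gives the value in today's money.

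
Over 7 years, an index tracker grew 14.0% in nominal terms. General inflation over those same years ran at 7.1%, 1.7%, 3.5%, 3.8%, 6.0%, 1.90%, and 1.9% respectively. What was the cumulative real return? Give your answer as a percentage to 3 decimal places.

Cumulative inflation factor: 1.071 × 1.017 × 1.035 × 1.038 × 1.060 × 1.0190 × 1.019 ≈ 1.28796.
Nominal growth factor: 1.14000. Real growth factor = 1.14000 / 1.28796 ≈ 0.88512.
Total real return ≈ -11.4879%.

-11.488%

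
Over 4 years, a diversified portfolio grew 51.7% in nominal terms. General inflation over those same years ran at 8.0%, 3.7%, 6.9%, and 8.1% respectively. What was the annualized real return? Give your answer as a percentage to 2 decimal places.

4.05%

Cumulative inflation factor: 1.080 × 1.037 × 1.069 × 1.081 ≈ 1.29421.
Nominal growth factor: 1.51700. Real growth factor = 1.51700 / 1.29421 ≈ 1.17214.
Annualized: 1.17214^(1/4) − 1 ≈ 0.04051.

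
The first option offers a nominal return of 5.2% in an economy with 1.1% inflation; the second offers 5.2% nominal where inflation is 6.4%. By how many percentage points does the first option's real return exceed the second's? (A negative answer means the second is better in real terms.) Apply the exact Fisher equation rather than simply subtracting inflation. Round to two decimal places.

The first option real return: 1.052/1.011 − 1 = 4.055%.
The second real return: 1.052/1.064 − 1 = -1.128%.
Difference: 4.055 − (-1.128) = 5.183 pp.

5.18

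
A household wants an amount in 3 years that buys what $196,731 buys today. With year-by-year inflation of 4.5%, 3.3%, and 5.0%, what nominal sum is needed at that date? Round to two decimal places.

Cumulative price-level factor: 1.045 × 1.033 × 1.050 = 1.13345925.
The nominal amount required is $196,731 scaled up by that factor.

$222,986.57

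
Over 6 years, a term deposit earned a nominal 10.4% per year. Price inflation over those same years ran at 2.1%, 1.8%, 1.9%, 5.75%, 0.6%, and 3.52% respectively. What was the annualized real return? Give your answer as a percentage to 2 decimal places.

Cumulative inflation factor: 1.021 × 1.018 × 1.019 × 1.0575 × 1.006 × 1.0352 ≈ 1.16641.
Nominal growth factor: 1.81057. Real growth factor = 1.81057 / 1.16641 ≈ 1.55226.
Annualized: 1.55226^(1/6) − 1 ≈ 0.07604.

7.60%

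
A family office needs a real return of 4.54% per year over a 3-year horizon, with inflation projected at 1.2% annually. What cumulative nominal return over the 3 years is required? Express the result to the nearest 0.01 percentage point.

Required annual nominal rate: (1+4.54%)(1+1.2%) − 1 = 5.79448%.
Cumulative over 3 years: (1 + 0.0579448)^3 − 1 ≈ 0.18410.

18.41%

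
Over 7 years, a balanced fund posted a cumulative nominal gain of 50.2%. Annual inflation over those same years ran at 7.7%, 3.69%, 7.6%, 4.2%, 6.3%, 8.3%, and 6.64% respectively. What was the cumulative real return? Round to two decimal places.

-2.29%

Cumulative inflation factor: 1.077 × 1.0369 × 1.076 × 1.042 × 1.063 × 1.083 × 1.0664 ≈ 1.53714.
Nominal growth factor: 1.50200. Real growth factor = 1.50200 / 1.53714 ≈ 0.97714.
Total real return ≈ -2.2863%.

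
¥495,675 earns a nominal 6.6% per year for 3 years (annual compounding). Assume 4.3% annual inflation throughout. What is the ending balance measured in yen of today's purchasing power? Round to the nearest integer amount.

¥529,195

Nominal value at maturity: ¥495,675 × (1 + 6.6%)^3 ≈ ¥600,439.
Price-level factor over 3 years: (1 + 4.3%)^3 = 1.134626507.
The maturity value deflated by that factor is the answer in today's purchasing power.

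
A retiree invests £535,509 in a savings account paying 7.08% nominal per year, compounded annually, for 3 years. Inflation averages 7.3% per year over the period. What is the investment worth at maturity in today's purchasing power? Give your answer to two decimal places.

Nominal value at maturity: £535,509 × (1 + 7.08%)^3 ≈ £657,494.10.
Price-level factor over 3 years: (1 + 7.3%)^3 = 1.235376017.
The maturity value deflated by that factor is the answer in today's purchasing power.

£532,221.84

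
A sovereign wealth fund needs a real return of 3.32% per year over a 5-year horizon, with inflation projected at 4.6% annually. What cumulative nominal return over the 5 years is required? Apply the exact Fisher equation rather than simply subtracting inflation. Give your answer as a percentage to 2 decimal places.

47.43%

Required annual nominal rate: (1+3.32%)(1+4.6%) − 1 = 8.07272%.
Cumulative over 5 years: (1 + 0.0807272)^5 − 1 ≈ 0.47428.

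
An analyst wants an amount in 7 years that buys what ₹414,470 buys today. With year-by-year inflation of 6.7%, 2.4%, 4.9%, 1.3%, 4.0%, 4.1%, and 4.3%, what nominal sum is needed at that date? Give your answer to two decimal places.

₹543,388.93

Cumulative price-level factor: 1.067 × 1.024 × 1.049 × 1.013 × 1.040 × 1.041 × 1.043 ≈ 1.3110452665.
Multiplying ₹414,470 by the price-level factor gives the future nominal sum.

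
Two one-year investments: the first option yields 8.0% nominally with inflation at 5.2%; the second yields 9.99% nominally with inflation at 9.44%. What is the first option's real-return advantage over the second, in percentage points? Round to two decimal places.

2.16

The first option real return: 1.080/1.052 − 1 = 2.662%.
The second real return: 1.0999/1.0944 − 1 = 0.503%.
Difference: 2.662 − 0.503 = 2.159 pp.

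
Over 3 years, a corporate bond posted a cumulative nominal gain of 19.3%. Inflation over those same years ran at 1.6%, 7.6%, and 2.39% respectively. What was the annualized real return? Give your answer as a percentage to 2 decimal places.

2.15%

Cumulative inflation factor: 1.016 × 1.076 × 1.0239 ≈ 1.11934.
Nominal growth factor: 1.19300. Real growth factor = 1.19300 / 1.11934 ≈ 1.06580.
Annualized: 1.06580^(1/3) − 1 ≈ 0.02147.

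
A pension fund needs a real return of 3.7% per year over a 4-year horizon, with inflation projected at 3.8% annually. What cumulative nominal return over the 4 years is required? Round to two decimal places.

34.25%

Required annual nominal rate: (1+3.7%)(1+3.8%) − 1 = 7.6406%.
Cumulative over 4 years: (1 + 0.076406)^4 − 1 ≈ 0.34247.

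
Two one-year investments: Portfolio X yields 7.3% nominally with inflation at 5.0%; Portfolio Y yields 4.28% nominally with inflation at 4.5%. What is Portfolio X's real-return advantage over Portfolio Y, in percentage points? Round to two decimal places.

Portfolio X real return: 1.073/1.050 − 1 = 2.190%.
Portfolio Y real return: 1.0428/1.045 − 1 = -0.211%.
Difference: 2.190 − (-0.211) = 2.401 pp.

2.40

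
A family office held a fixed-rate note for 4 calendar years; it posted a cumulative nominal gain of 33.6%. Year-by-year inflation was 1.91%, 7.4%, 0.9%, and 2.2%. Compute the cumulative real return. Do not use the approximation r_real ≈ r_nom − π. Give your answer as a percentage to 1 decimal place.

Cumulative inflation factor: 1.0191 × 1.074 × 1.009 × 1.022 ≈ 1.12866.
Nominal growth factor: 1.33600. Real growth factor = 1.33600 / 1.12866 ≈ 1.18370.
Total real return ≈ 18.3705%.

18.4%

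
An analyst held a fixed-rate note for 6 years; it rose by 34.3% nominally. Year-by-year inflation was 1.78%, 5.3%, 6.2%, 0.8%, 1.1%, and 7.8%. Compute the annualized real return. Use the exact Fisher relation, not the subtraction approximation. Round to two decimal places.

1.20%

Cumulative inflation factor: 1.0178 × 1.053 × 1.062 × 1.008 × 1.011 × 1.078 ≈ 1.25039.
Nominal growth factor: 1.34300. Real growth factor = 1.34300 / 1.25039 ≈ 1.07406.
Annualized: 1.07406^(1/6) − 1 ≈ 0.01198.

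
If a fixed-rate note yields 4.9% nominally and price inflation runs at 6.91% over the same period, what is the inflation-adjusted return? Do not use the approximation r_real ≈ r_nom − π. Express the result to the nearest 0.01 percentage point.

Real return via the Fisher equation: (1 + 4.9%)/(1 + 6.91%) − 1 = 1.049/1.0691 − 1 ≈ -0.01880.

-1.88%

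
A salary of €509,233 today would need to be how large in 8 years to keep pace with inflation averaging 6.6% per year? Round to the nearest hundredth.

Cumulative price-level factor: (1+6.6%)^8 ≈ 1.6674684965.
Multiplying €509,233 by the price-level factor gives the future nominal sum.

€849,129.98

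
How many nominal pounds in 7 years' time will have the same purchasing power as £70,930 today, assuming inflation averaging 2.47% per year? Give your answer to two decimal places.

Cumulative price-level factor: (1+2.47%)^7 ≈ 1.1862525348.
The nominal amount required is £70,930 scaled up by that factor.

£84,140.89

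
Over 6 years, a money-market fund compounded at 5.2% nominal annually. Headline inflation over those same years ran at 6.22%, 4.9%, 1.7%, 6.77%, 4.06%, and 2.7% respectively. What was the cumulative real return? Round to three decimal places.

Cumulative inflation factor: 1.0622 × 1.049 × 1.017 × 1.0677 × 1.0406 × 1.027 ≈ 1.29302.
Nominal growth factor: 1.35548. Real growth factor = 1.35548 / 1.29302 ≈ 1.04831.
Total real return ≈ 4.8306%.

4.831%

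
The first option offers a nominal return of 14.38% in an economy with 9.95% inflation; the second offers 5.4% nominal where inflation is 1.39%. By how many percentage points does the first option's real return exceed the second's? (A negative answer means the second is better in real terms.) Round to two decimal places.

The first option real return: 1.1438/1.0995 − 1 = 4.029%.
The second real return: 1.054/1.0139 − 1 = 3.955%.
Difference: 4.029 − 3.955 = 0.074 pp.

0.07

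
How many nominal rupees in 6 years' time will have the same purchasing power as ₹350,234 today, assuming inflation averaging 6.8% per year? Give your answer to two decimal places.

Cumulative price-level factor: (1+6.8%)^6 ≈ 1.4839781831.
The nominal amount required is ₹350,234 scaled up by that factor.

₹519,739.61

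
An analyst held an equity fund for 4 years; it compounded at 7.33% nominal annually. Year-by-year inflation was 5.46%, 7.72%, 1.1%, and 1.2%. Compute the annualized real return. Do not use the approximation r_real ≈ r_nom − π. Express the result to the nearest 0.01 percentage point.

Cumulative inflation factor: 1.0546 × 1.0772 × 1.011 × 1.012 ≈ 1.16229.
Nominal growth factor: 1.32704. Real growth factor = 1.32704 / 1.16229 ≈ 1.14174.
Annualized: 1.14174^(1/4) − 1 ≈ 0.03369.

3.37%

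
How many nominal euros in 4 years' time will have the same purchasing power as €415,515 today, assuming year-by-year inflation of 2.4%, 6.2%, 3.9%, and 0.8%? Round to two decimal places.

€473,246.34

Cumulative price-level factor: 1.024 × 1.062 × 1.039 × 1.008 ≈ 1.1389392323.
Multiplying €415,515 by the price-level factor gives the future nominal sum.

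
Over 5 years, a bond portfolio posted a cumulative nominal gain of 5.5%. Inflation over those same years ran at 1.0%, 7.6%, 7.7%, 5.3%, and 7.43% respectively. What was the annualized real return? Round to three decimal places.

Cumulative inflation factor: 1.010 × 1.076 × 1.077 × 1.053 × 1.0743 ≈ 1.32405.
Nominal growth factor: 1.05500. Real growth factor = 1.05500 / 1.32405 ≈ 0.79680.
Annualized: 0.79680^(1/5) − 1 ≈ -0.04441.

-4.441%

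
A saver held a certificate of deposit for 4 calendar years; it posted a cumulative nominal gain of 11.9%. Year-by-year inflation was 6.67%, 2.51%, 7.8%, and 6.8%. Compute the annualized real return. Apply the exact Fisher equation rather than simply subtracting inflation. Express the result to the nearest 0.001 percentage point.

Cumulative inflation factor: 1.0667 × 1.0251 × 1.078 × 1.068 ≈ 1.25892.
Nominal growth factor: 1.11900. Real growth factor = 1.11900 / 1.25892 ≈ 0.88886.
Annualized: 0.88886^(1/4) − 1 ≈ -0.02903.

-2.903%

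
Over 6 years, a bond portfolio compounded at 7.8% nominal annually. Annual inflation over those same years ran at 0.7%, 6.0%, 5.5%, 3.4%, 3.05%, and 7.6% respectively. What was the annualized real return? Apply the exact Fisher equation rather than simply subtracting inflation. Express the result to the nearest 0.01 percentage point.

3.31%

Cumulative inflation factor: 1.007 × 1.060 × 1.055 × 1.034 × 1.0305 × 1.076 ≈ 1.29113.
Nominal growth factor: 1.56932. Real growth factor = 1.56932 / 1.29113 ≈ 1.21547.
Annualized: 1.21547^(1/6) − 1 ≈ 0.03306.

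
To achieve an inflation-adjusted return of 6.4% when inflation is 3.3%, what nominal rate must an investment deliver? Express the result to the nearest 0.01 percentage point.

By the Fisher equation, 1 + r_nom = (1 + 6.4%)(1 + 3.3%) = 1.064 × 1.033 = 1.099112.
So r_nom = 9.9112%.

9.91%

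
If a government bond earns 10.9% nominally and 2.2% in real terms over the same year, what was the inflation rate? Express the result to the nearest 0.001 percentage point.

8.513%

From (1+r_nom) = (1+r_real)(1+π), we get 1+π = (1 + 10.9%)/(1 + 2.2%) = 1.109/1.022 ≈ 1.08513.
So π ≈ 8.5127%.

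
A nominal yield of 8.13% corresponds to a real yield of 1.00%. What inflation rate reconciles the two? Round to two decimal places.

From (1+r_nom) = (1+r_real)(1+π), we get 1+π = (1 + 8.13%)/(1 + 1.00%) = 1.0813/1.0100 ≈ 1.07059.
So π ≈ 7.0594%.

7.06%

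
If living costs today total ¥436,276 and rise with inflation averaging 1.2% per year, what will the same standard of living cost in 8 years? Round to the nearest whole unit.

Cumulative price-level factor: (1+1.2%)^8 ≈ 1.1001302335.
Multiplying ¥436,276 by the price-level factor gives the future nominal sum.

¥479,960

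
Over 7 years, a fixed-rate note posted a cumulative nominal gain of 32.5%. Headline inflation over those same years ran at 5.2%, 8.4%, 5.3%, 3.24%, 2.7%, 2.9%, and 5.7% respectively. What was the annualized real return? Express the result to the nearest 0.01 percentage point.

Cumulative inflation factor: 1.052 × 1.084 × 1.053 × 1.0324 × 1.027 × 1.029 × 1.057 ≈ 1.38478.
Nominal growth factor: 1.32500. Real growth factor = 1.32500 / 1.38478 ≈ 0.95683.
Annualized: 0.95683^(1/7) − 1 ≈ -0.00628.

-0.63%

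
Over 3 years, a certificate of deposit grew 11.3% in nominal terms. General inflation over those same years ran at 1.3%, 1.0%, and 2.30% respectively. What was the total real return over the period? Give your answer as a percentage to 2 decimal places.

6.34%

Cumulative inflation factor: 1.013 × 1.010 × 1.0230 ≈ 1.04666.
Nominal growth factor: 1.11300. Real growth factor = 1.11300 / 1.04666 ≈ 1.06338.
Total real return ≈ 6.3381%.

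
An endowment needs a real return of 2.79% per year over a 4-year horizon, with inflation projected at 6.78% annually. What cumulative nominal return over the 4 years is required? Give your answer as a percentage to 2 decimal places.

Required annual nominal rate: (1+2.79%)(1+6.78%) − 1 = 9.759162%.
Cumulative over 4 years: (1 + 0.09759162)^4 − 1 ≈ 0.45132.

45.13%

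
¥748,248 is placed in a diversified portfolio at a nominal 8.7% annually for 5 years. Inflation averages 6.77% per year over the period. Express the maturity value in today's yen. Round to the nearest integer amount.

¥818,365

Nominal value at maturity: ¥748,248 × (1 + 8.7%)^5 ≈ ¥1,135,516.
Price-level factor over 5 years: (1 + 6.77%)^5 ≈ 1.3875422422.
Dividing the nominal maturity value by the price-level factor gives the value in today's money.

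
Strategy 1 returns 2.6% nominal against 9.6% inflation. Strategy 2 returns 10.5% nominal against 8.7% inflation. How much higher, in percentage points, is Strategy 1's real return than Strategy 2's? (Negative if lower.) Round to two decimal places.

-8.04

Strategy 1 real return: 1.026/1.096 − 1 = -6.387%.
Strategy 2 real return: 1.105/1.087 − 1 = 1.656%.
Difference: -6.387 − 1.656 = -8.043 pp.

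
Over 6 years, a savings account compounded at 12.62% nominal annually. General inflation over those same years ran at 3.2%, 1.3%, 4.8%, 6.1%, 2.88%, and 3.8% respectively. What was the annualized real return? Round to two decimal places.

Cumulative inflation factor: 1.032 × 1.013 × 1.048 × 1.061 × 1.0288 × 1.038 ≈ 1.24135.
Nominal growth factor: 2.04030. Real growth factor = 2.04030 / 1.24135 ≈ 1.64361.
Annualized: 1.64361^(1/6) − 1 ≈ 0.08634.

8.63%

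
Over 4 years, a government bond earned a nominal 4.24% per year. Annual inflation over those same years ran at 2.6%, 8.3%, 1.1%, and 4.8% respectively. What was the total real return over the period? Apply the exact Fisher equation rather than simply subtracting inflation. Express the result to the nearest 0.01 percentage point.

Cumulative inflation factor: 1.026 × 1.083 × 1.011 × 1.048 ≈ 1.17730.
Nominal growth factor: 1.18069. Real growth factor = 1.18069 / 1.17730 ≈ 1.00288.
Total real return ≈ 0.2881%.

0.29%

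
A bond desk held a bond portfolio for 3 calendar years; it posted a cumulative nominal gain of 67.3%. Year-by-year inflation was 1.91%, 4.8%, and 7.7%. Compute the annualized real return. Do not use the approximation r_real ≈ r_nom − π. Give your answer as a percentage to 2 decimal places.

Cumulative inflation factor: 1.0191 × 1.048 × 1.077 ≈ 1.15025.
Nominal growth factor: 1.67300. Real growth factor = 1.67300 / 1.15025 ≈ 1.45446.
Annualized: 1.45446^(1/3) − 1 ≈ 0.13301.

13.30%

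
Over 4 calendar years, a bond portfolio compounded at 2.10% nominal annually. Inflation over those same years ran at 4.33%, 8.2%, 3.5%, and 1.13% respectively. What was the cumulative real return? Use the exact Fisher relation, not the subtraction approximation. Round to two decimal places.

Cumulative inflation factor: 1.0433 × 1.082 × 1.035 × 1.0113 ≈ 1.18156.
Nominal growth factor: 1.08668. Real growth factor = 1.08668 / 1.18156 ≈ 0.91970.
Total real return ≈ -8.0300%.

-8.03%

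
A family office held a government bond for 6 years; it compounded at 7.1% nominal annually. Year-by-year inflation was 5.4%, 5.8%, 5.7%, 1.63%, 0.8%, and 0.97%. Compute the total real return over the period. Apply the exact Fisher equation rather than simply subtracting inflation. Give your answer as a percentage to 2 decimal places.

23.78%

Cumulative inflation factor: 1.054 × 1.058 × 1.057 × 1.0163 × 1.008 × 1.0097 ≈ 1.21920.
Nominal growth factor: 1.50917. Real growth factor = 1.50917 / 1.21920 ≈ 1.23783.
Total real return ≈ 23.7829%.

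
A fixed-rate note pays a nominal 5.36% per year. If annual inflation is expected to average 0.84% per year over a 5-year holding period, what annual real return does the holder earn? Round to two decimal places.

4.48%

With constant rates the annual real return is the same each year: (1+5.36%)/(1+0.84%) − 1 = 0.04482.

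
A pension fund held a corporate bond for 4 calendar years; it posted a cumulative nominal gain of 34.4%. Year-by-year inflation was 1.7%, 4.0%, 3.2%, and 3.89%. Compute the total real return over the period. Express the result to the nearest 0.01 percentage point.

18.52%

Cumulative inflation factor: 1.017 × 1.040 × 1.032 × 1.0389 ≈ 1.13399.
Nominal growth factor: 1.34400. Real growth factor = 1.34400 / 1.13399 ≈ 1.18520.
Total real return ≈ 18.5200%.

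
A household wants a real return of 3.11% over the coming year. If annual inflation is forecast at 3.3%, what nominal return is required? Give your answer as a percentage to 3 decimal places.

6.513%

By the Fisher equation, 1 + r_nom = (1 + 3.11%)(1 + 3.3%) = 1.0311 × 1.033 = 1.0651263.
So r_nom = 6.51263%.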